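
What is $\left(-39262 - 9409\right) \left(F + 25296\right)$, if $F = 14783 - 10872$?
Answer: $-1421533897$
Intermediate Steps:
$F = 3911$ ($F = 14783 - 10872 = 3911$)
$\left(-39262 - 9409\right) \left(F + 25296\right) = \left(-39262 - 9409\right) \left(3911 + 25296\right) = \left(-48671\right) 29207 = -1421533897$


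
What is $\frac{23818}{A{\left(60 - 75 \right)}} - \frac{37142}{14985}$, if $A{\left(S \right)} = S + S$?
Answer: $- \frac{11934233}{14985} \approx -796.41$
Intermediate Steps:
$A{\left(S \right)} = 2 S$
$\frac{23818}{A{\left(60 - 75 \right)}} - \frac{37142}{14985} = \frac{23818}{2 \left(60 - 75\right)} - \frac{37142}{14985} = \frac{23818}{2 \left(-15\right)} - \frac{37142}{14985} = \frac{23818}{-30} - \frac{37142}{14985} = 23818 \left(- \frac{1}{30}\right) - \frac{37142}{14985} = - \frac{11909}{15} - \frac{37142}{14985} = - \frac{11934233}{14985}$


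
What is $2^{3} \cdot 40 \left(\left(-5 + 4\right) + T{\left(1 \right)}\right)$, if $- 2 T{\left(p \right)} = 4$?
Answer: $-960$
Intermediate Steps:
$T{\left(p \right)} = -2$ ($T{\left(p \right)} = \left(- \frac{1}{2}\right) 4 = -2$)
$2^{3} \cdot 40 \left(\left(-5 + 4\right) + T{\left(1 \right)}\right) = 2^{3} \cdot 40 \left(\left(-5 + 4\right) - 2\right) = 8 \cdot 40 \left(-1 - 2\right) = 320 \left(-3\right) = -960$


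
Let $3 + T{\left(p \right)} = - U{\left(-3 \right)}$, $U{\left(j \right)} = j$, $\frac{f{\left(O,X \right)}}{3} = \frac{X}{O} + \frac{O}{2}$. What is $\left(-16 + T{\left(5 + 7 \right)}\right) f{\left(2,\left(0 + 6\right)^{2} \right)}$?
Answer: $-912$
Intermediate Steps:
$f{\left(O,X \right)} = \frac{3 O}{2} + \frac{3 X}{O}$ ($f{\left(O,X \right)} = 3 \left(\frac{X}{O} + \frac{O}{2}\right) = 3 \left(\frac{O}{2} + \frac{X}{O}\right) = \frac{3 O}{2} + \frac{3 X}{O}$)
$T{\left(p \right)} = 0$ ($T{\left(p \right)} = -3 - -3 = -3 + 3 = 0$)
$\left(-16 + T{\left(5 + 7 \right)}\right) f{\left(2,\left(0 + 6\right)^{2} \right)} = \left(-16 + 0\right) \left(\frac{3}{2} \cdot 2 + \frac{3 \left(0 + 6\right)^{2}}{2}\right) = - 16 \left(3 + 3 \cdot 6^{2} \cdot \frac{1}{2}\right) = - 16 \left(3 + 3 \cdot 36 \cdot \frac{1}{2}\right) = - 16 \left(3 + 54\right) = \left(-16\right) 57 = -912$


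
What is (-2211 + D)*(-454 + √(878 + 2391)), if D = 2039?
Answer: 78088 - 172*√3269 ≈ 68254.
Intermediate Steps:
(-2211 + D)*(-454 + √(878 + 2391)) = (-2211 + 2039)*(-454 + √(878 + 2391)) = -172*(-454 + √3269) = 78088 - 172*√3269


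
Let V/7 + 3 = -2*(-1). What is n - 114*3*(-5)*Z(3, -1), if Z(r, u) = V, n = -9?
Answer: -11979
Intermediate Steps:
V = -7 (V = -21 + 7*(-2*(-1)) = -21 + 7*2 = -21 + 14 = -7)
Z(r, u) = -7
n - 114*3*(-5)*Z(3, -1) = -9 - 114*3*(-5)*(-7) = -9 - (-1710)*(-7) = -9 - 114*105 = -9 - 11970 = -11979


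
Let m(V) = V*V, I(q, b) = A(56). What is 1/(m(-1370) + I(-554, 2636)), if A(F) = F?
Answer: 1/1876956 ≈ 5.3278e-7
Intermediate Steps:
I(q, b) = 56
m(V) = V²
1/(m(-1370) + I(-554, 2636)) = 1/((-1370)² + 56) = 1/(1876900 + 56) = 1/1876956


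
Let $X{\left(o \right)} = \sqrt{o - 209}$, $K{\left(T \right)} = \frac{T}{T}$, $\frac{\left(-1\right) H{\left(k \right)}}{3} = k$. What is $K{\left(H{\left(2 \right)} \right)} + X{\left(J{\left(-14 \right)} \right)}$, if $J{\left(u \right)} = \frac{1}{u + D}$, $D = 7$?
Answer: $1 + \frac{2 i \sqrt{2562}}{7} \approx 1.0 + 14.462 i$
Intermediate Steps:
$J{\left(u \right)} = \frac{1}{7 + u}$ ($J{\left(u \right)} = \frac{1}{u + 7} = \frac{1}{7 + u}$)
$H{\left(k \right)} = - 3 k$
$K{\left(T \right)} = 1$
$X{\left(o \right)} = \sqrt{-209 + o}$
$K{\left(H{\left(2 \right)} \right)} + X{\left(J{\left(-14 \right)} \right)} = 1 + \sqrt{-209 + \frac{1}{7 - 14}} = 1 + \sqrt{-209 + \frac{1}{-7}} = 1 + \sqrt{-209 - \frac{1}{7}} = 1 + \sqrt{- \frac{1464}{7}} = 1 + \frac{2 i \sqrt{2562}}{7}$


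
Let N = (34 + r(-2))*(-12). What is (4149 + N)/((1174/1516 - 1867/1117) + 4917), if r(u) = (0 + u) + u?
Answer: 356454806/462488395 ≈ 0.77073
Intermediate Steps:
r(u) = 2*u (r(u) = u + u = 2*u)
N = -360 (N = (34 + 2*(-2))*(-12) = (34 - 4)*(-12) = 30*(-12) = -360)
(4149 + N)/((1174/1516 - 1867/1117) + 4917) = (4149 - 360)/((1174/1516 - 1867/1117) + 4917) = 3789/((1174*(1/1516) - 1867*1/1117) + 4917) = 3789/((587/758 - 1867/1117) + 4917) = 3789/(-759507/846686 + 4917) = 3789/(4162395555/846686) = 3789*(846686/4162395555) = 356454806/462488395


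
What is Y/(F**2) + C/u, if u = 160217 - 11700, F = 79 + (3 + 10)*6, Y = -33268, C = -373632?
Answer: -14150518724/3660795533 ≈ -3.8654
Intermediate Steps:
F = 157 (F = 79 + 13*6 = 79 + 78 = 157)
u = 148517
Y/(F**2) + C/u = -33268/(157**2) - 373632/148517 = -33268/24649 - 373632*1/148517 = -33268*1/24649 - 373632/148517 = -33268/24649 - 373632/148517 = -14150518724/3660795533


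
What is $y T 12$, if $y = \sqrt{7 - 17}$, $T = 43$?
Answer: $516 i \sqrt{10} \approx 1631.7 i$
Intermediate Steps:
$y = i \sqrt{10}$ ($y = \sqrt{-10} = i \sqrt{10} \approx 3.1623 i$)
$y T 12 = i \sqrt{10} \cdot 43 \cdot 12 = 43 i \sqrt{10} \cdot 12 = 516 i \sqrt{10}$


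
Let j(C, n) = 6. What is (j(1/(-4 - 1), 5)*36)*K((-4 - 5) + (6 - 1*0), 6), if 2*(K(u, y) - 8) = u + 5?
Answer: 1944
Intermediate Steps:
K(u, y) = 21/2 + u/2 (K(u, y) = 8 + (u + 5)/2 = 8 + (5 + u)/2 = 8 + (5/2 + u/2) = 21/2 + u/2)
(j(1/(-4 - 1), 5)*36)*K((-4 - 5) + (6 - 1*0), 6) = (6*36)*(21/2 + ((-4 - 5) + (6 - 1*0))/2) = 216*(21/2 + (-9 + (6 + 0))/2) = 216*(21/2 + (-9 + 6)/2) = 216*(21/2 + (1/2)*(-3)) = 216*(21/2 - 3/2) = 216*9 = 1944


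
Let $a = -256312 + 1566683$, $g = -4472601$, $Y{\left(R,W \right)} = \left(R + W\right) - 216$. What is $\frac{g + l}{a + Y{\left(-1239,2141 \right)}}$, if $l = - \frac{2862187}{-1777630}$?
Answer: $- \frac{7950626853443}{2330574254910} \approx -3.4114$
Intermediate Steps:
$Y{\left(R,W \right)} = -216 + R + W$
$a = 1310371$
$l = \frac{2862187}{1777630}$ ($l = \left(-2862187\right) \left(- \frac{1}{1777630}\right) = \frac{2862187}{1777630} \approx 1.6101$)
$\frac{g + l}{a + Y{\left(-1239,2141 \right)}} = \frac{-4472601 + \frac{2862187}{1777630}}{1310371 - -686} = - \frac{7950626853443}{1777630 \left(1310371 + 686\right)} = - \frac{7950626853443}{1777630 \cdot 1311057} = \left(- \frac{7950626853443}{1777630}\right) \frac{1}{1311057} = - \frac{7950626853443}{2330574254910}$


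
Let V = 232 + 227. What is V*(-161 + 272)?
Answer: 50949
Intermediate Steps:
V = 459
V*(-161 + 272) = 459*(-161 + 272) = 459*111 = 50949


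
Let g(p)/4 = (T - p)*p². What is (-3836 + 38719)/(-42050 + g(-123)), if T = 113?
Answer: 34883/14239726 ≈ 0.0024497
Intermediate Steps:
g(p) = 4*p²*(113 - p) (g(p) = 4*((113 - p)*p²) = 4*(p²*(113 - p)) = 4*p²*(113 - p))
(-3836 + 38719)/(-42050 + g(-123)) = (-3836 + 38719)/(-42050 + 4*(-123)²*(113 - 1*(-123))) = 34883/(-42050 + 4*15129*(113 + 123)) = 34883/(-42050 + 4*15129*236) = 34883/(-42050 + 14281776) = 34883/14239726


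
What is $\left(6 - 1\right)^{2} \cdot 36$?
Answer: $900$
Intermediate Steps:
$\left(6 - 1\right)^{2} \cdot 36 = 5^{2} \cdot 36 = 25 \cdot 36 = 900$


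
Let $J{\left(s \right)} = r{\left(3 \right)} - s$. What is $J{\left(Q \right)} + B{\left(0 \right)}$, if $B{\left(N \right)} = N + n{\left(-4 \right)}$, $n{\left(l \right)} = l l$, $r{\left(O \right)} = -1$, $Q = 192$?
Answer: $-177$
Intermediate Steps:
$n{\left(l \right)} = l^{2}$
$J{\left(s \right)} = -1 - s$
$B{\left(N \right)} = 16 + N$ ($B{\left(N \right)} = N + \left(-4\right)^{2} = N + 16 = 16 + N$)
$J{\left(Q \right)} + B{\left(0 \right)} = \left(-1 - 192\right) + \left(16 + 0\right) = \left(-1 - 192\right) + 16 = -193 + 16 = -177$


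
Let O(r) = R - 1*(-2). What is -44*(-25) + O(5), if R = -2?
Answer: 1100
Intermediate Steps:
O(r) = 0 (O(r) = -2 - 1*(-2) = -2 + 2 = 0)
-44*(-25) + O(5) = -44*(-25) + 0 = 1100 + 0 = 1100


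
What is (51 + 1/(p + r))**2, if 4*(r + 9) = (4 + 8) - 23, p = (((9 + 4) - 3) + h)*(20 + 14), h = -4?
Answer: 1538443729/591361 ≈ 2601.5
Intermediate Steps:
p = 204 (p = (((9 + 4) - 3) - 4)*(20 + 14) = ((13 - 3) - 4)*34 = (10 - 4)*34 = 6*34 = 204)
r = -47/4 (r = -9 + ((4 + 8) - 23)/4 = -9 + (12 - 23)/4 = -9 + (1/4)*(-11) = -9 - 11/4 = -47/4 ≈ -11.750)
(51 + 1/(p + r))**2 = (51 + 1/(204 - 47/4))**2 = (51 + 1/(769/4))**2 = (51 + 4/769)**2 = (39223/769)**2 = 1538443729/591361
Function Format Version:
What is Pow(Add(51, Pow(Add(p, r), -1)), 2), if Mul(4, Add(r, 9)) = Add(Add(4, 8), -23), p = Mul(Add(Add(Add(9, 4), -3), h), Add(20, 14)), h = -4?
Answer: Rational(1538443729, 591361) ≈ 2601.5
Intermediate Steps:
p = 204 (p = Mul(Add(Add(Add(9, 4), -3), -4), Add(20, 14)) = Mul(Add(Add(13, -3), -4), 34) = Mul(Add(10, -4), 34) = Mul(6, 34) = 204)
r = Rational(-47, 4) (r = Add(-9, Mul(Rational(1, 4), Add(Add(4, 8), -23))) = Add(-9, Mul(Rational(1, 4), Add(12, -23))) = Add(-9, Mul(Rational(1, 4), -11)) = Add(-9, Rational(-11, 4)) = Rational(-47, 4) ≈ -11.750)
Pow(Add(51, Pow(Add(p, r), -1)), 2) = Pow(Add(51, Pow(Add(204, Rational(-47, 4)), -1)), 2) = Pow(Add(51, Pow(Rational(769, 4), -1)), 2) = Pow(Add(51, Rational(4, 769)), 2) = Pow(Rational(39223, 769), 2) = Rational(1538443729, 591361)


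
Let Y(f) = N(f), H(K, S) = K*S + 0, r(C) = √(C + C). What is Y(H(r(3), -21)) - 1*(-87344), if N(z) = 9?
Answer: 87353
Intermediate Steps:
r(C) = √2*√C (r(C) = √(2*C) = √2*√C)
H(K, S) = K*S
Y(f) = 9
Y(H(r(3), -21)) - 1*(-87344) = 9 - 1*(-87344) = 9 + 87344 = 87353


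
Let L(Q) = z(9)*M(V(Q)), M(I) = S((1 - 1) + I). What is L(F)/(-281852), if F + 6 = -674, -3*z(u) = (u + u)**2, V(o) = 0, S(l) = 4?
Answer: 108/70463 ≈ 0.0015327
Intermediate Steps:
z(u) = -4*u**2/3 (z(u) = -(u + u)**2/3 = -4*u**2/3)
M(I) = 4
F = -680 (F = -6 - 674 = -680)
L(Q) = -432 (L(Q) = -4/3*9**2*4 = -4/3*81*4 = -108*4 = -432)
L(F)/(-281852) = -432/(-281852) = -432*(-1/281852) = 108/70463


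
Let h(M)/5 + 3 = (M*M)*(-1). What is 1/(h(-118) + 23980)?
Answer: -1/45655 ≈ -2.1903e-5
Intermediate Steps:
h(M) = -15 - 5*M² (h(M) = -15 + 5*((M*M)*(-1)) = -15 + 5*(M²*(-1)) = -15 + 5*(-M²) = -15 - 5*M²)
1/(h(-118) + 23980) = 1/((-15 - 5*(-118)²) + 23980) = 1/((-15 - 5*13924) + 23980) = 1/((-15 - 69620) + 23980) = 1/(-69635 + 23980) = 1/(-45655) = -1/45655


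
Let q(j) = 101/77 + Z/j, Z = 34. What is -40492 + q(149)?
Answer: -464547049/11473 ≈ -40490.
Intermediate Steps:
q(j) = 101/77 + 34/j
-40492 + q(149) = -40492 + (101/77 + 34/149) = -40492 + 17667/11473 = -464547049/11473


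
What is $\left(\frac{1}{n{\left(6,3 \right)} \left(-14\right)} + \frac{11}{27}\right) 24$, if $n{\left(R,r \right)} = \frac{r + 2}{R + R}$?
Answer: $\frac{1784}{315} \approx 5.6635$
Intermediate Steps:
$n{\left(R,r \right)} = \frac{2 + r}{2 R}$
$\left(\frac{1}{n{\left(6,3 \right)} \left(-14\right)} + \frac{11}{27}\right) 24 = \left(\frac{1}{\frac{2 + 3}{2 \cdot 6} \left(-14\right)} + \frac{11}{27}\right) 24 = \left(\frac{1}{\frac{1}{2} \cdot \frac{1}{6} \cdot 5} \left(- \frac{1}{14}\right) + 11 \cdot \frac{1}{27}\right) 24 = \left(\frac{1}{\frac{5}{12}} \left(- \frac{1}{14}\right) + \frac{11}{27}\right) 24 = \left(\frac{12}{5} \left(- \frac{1}{14}\right) + \frac{11}{27}\right) 24 = \left(- \frac{6}{35} + \frac{11}{27}\right) 24 = \frac{223}{945} \cdot 24 = \frac{1784}{315}$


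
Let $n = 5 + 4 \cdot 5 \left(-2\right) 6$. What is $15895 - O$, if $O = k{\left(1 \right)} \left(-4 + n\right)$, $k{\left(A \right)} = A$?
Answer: $16134$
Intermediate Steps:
$n = -235$ ($n = 5 + 20 \left(-2\right) 6 = 5 - 240 = -235$)
$O = -239$ ($O = 1 \left(-4 - 235\right) = 1 \left(-239\right) = -239$)
$15895 - O = 15895 - -239 = 15895 + 239 = 16134$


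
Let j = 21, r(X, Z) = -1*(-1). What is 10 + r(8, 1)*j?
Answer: 31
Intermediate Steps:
r(X, Z) = 1
10 + r(8, 1)*j = 10 + 1*21 = 10 + 21 = 31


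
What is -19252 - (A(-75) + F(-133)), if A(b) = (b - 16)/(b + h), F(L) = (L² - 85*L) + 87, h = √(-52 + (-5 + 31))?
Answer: -273136608/5651 - 91*I*√26/5651 ≈ -48334.0 - 0.082111*I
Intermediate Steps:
h = I*√26 (h = √(-52 + 26) = √(-26) = I*√26 ≈ 5.099*I)
F(L) = 87 + L² - 85*L
A(b) = (-16 + b)/(b + I*√26) (A(b) = (b - 16)/(b + I*√26) = (-16 + b)/(b + I*√26))
-19252 - (A(-75) + F(-133)) = -19252 - ((-16 - 75)/(-75 + I*√26) + (87 + (-133)² - 85*(-133))) = -19252 - (-91/(-75 + I*√26) + (87 + 17689 + 11305)) = -19252 - (-91/(-75 + I*√26) + 29081) = -19252 - (29081 - 91/(-75 + I*√26)) = -19252 + (-29081 + 91/(-75 + I*√26)) = -48333 + 91/(-75 + I*√26)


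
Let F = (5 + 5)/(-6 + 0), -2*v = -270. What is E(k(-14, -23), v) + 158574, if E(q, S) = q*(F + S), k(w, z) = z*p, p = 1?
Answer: 466522/3 ≈ 1.5551e+5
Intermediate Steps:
v = 135 (v = -½*(-270) = 135)
F = -5/3 (F = 10/(-6) = 10*(-⅙) = -5/3 ≈ -1.6667)
k(w, z) = z (k(w, z) = z*1 = z)
E(q, S) = q*(-5/3 + S)
E(k(-14, -23), v) + 158574 = (⅓)*(-23)*(-5 + 3*135) + 158574 = (⅓)*(-23)*(-5 + 405) + 158574 = (⅓)*(-23)*400 + 158574 = -9200/3 + 158574 = 466522/3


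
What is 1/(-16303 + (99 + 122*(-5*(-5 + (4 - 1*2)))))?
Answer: -1/14374 ≈ -6.9570e-5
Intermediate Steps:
1/(-16303 + (99 + 122*(-5*(-5 + (4 - 1*2))))) = 1/(-16303 + (99 + 122*(-5*(-5 + (4 - 2))))) = 1/(-16303 + (99 + 122*(-5*(-5 + 2)))) = 1/(-16303 + (99 + 122*(-5*(-3)))) = 1/(-16303 + (99 + 122*15)) = 1/(-16303 + (99 + 1830)) = 1/(-16303 + 1929) = 1/(-14374) = -1/14374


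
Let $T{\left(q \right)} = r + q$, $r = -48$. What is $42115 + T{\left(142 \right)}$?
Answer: $42209$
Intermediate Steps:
$T{\left(q \right)} = -48 + q$
$42115 + T{\left(142 \right)} = 42115 + \left(-48 + 142\right) = 42115 + 94 = 42209$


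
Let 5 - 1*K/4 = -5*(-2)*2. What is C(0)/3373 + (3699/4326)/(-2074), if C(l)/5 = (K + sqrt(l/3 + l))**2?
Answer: 53828585091/10087658084 ≈ 5.3361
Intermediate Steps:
K = -60 (K = 20 - 4*(-5*(-2))*2 = 20 - 40*2 = 20 - 4*20 = 20 - 80 = -60)
C(l) = 5*(-60 + 2*sqrt(3)*sqrt(l)/3)**2 (C(l) = 5*(-60 + sqrt(l/3 + l))**2 = 5*(-60 + sqrt(4*l/3))**2 = 5*(-60 + 2*sqrt(3)*sqrt(l)/3)**2)
C(0)/3373 + (3699/4326)/(-2074) = (20*(sqrt(0) - 30*sqrt(3))**2/3)/3373 + (3699/4326)/(-2074) = (20*(0 - 30*sqrt(3))**2/3)*(1/3373) + (3699*(1/4326))*(-1/2074) = (20*(-30*sqrt(3))**2/3)*(1/3373) + (1233/1442)*(-1/2074) = ((20/3)*2700)*(1/3373) - 1233/2990708 = 18000*(1/3373) - 1233/2990708 = 18000/3373 - 1233/2990708 = 53828585091/10087658084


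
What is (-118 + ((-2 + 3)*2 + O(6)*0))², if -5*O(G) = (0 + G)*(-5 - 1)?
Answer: 13456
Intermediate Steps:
O(G) = 6*G/5 (O(G) = -(0 + G)*(-5 - 1)/5 = -G*(-6)/5 = -(-6)*G/5 = 6*G/5)
(-118 + ((-2 + 3)*2 + O(6)*0))² = (-118 + ((-2 + 3)*2 + ((6/5)*6)*0))² = (-118 + (1*2 + (36/5)*0))² = (-118 + (2 + 0))² = (-118 + 2)² = (-116)² = 13456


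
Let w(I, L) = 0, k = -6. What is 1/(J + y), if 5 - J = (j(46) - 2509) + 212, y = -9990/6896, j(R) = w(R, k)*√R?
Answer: 3448/7932301 ≈ 0.00043468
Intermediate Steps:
j(R) = 0 (j(R) = 0*√R = 0)
y = -4995/3448 (y = -9990*1/6896 = -4995/3448 ≈ -1.4487)
J = 2302 (J = 5 - ((0 - 2509) + 212) = 5 - (-2509 + 212) = 5 - 1*(-2297) = 5 + 2297 = 2302)
1/(J + y) = 1/(2302 - 4995/3448) = 1/(7932301/3448) = 3448/7932301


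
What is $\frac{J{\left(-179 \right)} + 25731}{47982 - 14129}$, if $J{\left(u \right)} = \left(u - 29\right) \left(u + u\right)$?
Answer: $\frac{100195}{33853} \approx 2.9597$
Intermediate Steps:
$J{\left(u \right)} = 2 u \left(-29 + u\right)$ ($J{\left(u \right)} = \left(-29 + u\right) 2 u = 2 u \left(-29 + u\right)$)
$\frac{J{\left(-179 \right)} + 25731}{47982 - 14129} = \frac{2 \left(-179\right) \left(-29 - 179\right) + 25731}{47982 - 14129} = \frac{2 \left(-179\right) \left(-208\right) + 25731}{33853} = \left(74464 + 25731\right) \frac{1}{33853} = 100195 \cdot \frac{1}{33853} = \frac{100195}{33853}$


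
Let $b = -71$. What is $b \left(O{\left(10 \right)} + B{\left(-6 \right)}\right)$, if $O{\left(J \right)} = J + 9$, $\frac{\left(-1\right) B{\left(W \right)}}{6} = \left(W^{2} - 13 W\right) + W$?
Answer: $44659$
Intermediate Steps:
$B{\left(W \right)} = - 6 W^{2} + 72 W$ ($B{\left(W \right)} = - 6 \left(\left(W^{2} - 13 W\right) + W\right) = - 6 \left(W^{2} - 12 W\right) = - 6 W^{2} + 72 W$)
$O{\left(J \right)} = 9 + J$
$b \left(O{\left(10 \right)} + B{\left(-6 \right)}\right) = - 71 \left(\left(9 + 10\right) + 6 \left(-6\right) \left(12 - -6\right)\right) = - 71 \left(19 + 6 \left(-6\right) \left(12 + 6\right)\right) = - 71 \left(19 + 6 \left(-6\right) 18\right) = - 71 \left(19 - 648\right) = \left(-71\right) \left(-629\right) = 44659$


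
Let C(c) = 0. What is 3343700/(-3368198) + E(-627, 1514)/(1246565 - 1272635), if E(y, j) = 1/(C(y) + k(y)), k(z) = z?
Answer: -27327874512401/27528097003110 ≈ -0.99273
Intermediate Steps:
E(y, j) = 1/y (E(y, j) = 1/(0 + y) = 1/y)
3343700/(-3368198) + E(-627, 1514)/(1246565 - 1272635) = 3343700/(-3368198) + 1/((-627)*(1246565 - 1272635)) = 3343700*(-1/3368198) - 1/627/(-26070) = -1671850/1684099 - 1/627*(-1/26070) = -1671850/1684099 + 1/16345890 = -27327874512401/27528097003110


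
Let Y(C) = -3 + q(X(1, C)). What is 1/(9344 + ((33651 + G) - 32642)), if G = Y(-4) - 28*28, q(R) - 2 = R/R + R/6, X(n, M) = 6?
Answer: 1/9570 ≈ 0.00010449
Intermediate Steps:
q(R) = 3 + R/6 (q(R) = 2 + (R/R + R/6) = 2 + (1 + R*(⅙)) = 2 + (1 + R/6) = 3 + R/6)
Y(C) = 1 (Y(C) = -3 + (3 + (⅙)*6) = -3 + (3 + 1) = -3 + 4 = 1)
G = -783 (G = 1 - 28*28 = 1 - 784 = -783)
1/(9344 + ((33651 + G) - 32642)) = 1/(9344 + ((33651 - 783) - 32642)) = 1/(9344 + (32868 - 32642)) = 1/(9344 + 226) = 1/9570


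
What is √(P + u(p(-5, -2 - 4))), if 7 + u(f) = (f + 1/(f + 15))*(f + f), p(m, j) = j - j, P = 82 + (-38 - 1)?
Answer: 6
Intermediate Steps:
P = 43 (P = 82 - 39 = 43)
p(m, j) = 0
u(f) = -7 + 2*f*(f + 1/(15 + f)) (u(f) = -7 + (f + 1/(f + 15))*(f + f) = -7 + (f + 1/(15 + f))*(2*f) = -7 + 2*f*(f + 1/(15 + f)))
√(P + u(p(-5, -2 - 4))) = √(43 + (-105 - 5*0 + 2*0³ + 30*0²)/(15 + 0)) = √(43 + (-105 + 0 + 2*0 + 30*0)/15) = √(43 + (-105 + 0 + 0 + 0)/15) = √(43 + (1/15)*(-105)) = √(43 - 7) = √36 = 6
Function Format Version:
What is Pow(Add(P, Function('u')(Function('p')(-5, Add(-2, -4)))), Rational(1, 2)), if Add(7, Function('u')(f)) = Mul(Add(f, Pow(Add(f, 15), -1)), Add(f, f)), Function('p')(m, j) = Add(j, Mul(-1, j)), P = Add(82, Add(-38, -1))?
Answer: 6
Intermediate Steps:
P = 43 (P = Add(82, -39) = 43)
Function('p')(m, j) = 0
Function('u')(f) = Add(-7, Mul(2, f, Add(f, Pow(Add(15, f), -1)))) (Function('u')(f) = Add(-7, Mul(Add(f, Pow(Add(f, 15), -1)), Add(f, f))) = Add(-7, Mul(Add(f, Pow(Add(15, f), -1)), Mul(2, f))) = Add(-7, Mul(2, f, Add(f, Pow(Add(15, f), -1)))))
Pow(Add(P, Function('u')(Function('p')(-5, Add(-2, -4)))), Rational(1, 2)) = Pow(Add(43, Mul(Pow(Add(15, 0), -1), Add(-105, Mul(-5, 0), Mul(2, Pow(0, 3)), Mul(30, Pow(0, 2))))), Rational(1, 2)) = Pow(Add(43, Mul(Pow(15, -1), Add(-105, 0, Mul(2, 0), Mul(30, 0)))), Rational(1, 2)) = Pow(Add(43, Mul(Rational(1, 15), Add(-105, 0, 0, 0))), Rational(1, 2)) = Pow(Add(43, Mul(Rational(1, 15), -105)), Rational(1, 2)) = Pow(Add(43, -7), Rational(1, 2)) = Pow(36, Rational(1, 2)) = 6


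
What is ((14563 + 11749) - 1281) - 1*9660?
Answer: 15371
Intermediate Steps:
((14563 + 11749) - 1281) - 1*9660 = (26312 - 1281) - 9660 = 25031 - 9660 = 15371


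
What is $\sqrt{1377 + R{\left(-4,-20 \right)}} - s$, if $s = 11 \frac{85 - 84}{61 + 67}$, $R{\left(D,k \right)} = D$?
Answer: $- \frac{11}{128} + \sqrt{1373} \approx 36.968$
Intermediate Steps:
$s = \frac{11}{128}$ ($s = 11 \cdot 1 \cdot \frac{1}{128} = 11 \cdot \frac{1}{128} = \frac{11}{128} \approx 0.085938$)
$\sqrt{1377 + R{\left(-4,-20 \right)}} - s = \sqrt{1377 - 4} - \frac{11}{128} = \sqrt{1373} - \frac{11}{128} = - \frac{11}{128} + \sqrt{1373}$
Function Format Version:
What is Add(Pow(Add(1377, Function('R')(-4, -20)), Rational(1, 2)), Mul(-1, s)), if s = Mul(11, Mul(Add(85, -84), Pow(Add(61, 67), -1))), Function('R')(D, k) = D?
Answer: Add(Rational(-11, 128), Pow(1373, Rational(1, 2))) ≈ 36.968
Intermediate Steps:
s = Rational(11, 128) (s = Mul(11, Mul(1, Pow(128, -1))) = Mul(11, Mul(1, Rational(1, 128))) = Mul(11, Rational(1, 128)) = Rational(11, 128) ≈ 0.085938)
Add(Pow(Add(1377, Function('R')(-4, -20)), Rational(1, 2)), Mul(-1, s)) = Add(Pow(Add(1377, -4), Rational(1, 2)), Mul(-1, Rational(11, 128))) = Add(Pow(1373, Rational(1, 2)), Rational(-11, 128)) = Add(Rational(-11, 128), Pow(1373, Rational(1, 2)))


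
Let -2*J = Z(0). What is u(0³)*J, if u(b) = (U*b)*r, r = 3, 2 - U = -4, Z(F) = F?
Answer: 0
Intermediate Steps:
U = 6 (U = 2 - 1*(-4) = 2 + 4 = 6)
J = 0 (J = -½*0 = 0)
u(b) = 18*b (u(b) = (6*b)*3 = 18*b)
u(0³)*J = (18*0³)*0 = (18*0)*0 = 0*0 = 0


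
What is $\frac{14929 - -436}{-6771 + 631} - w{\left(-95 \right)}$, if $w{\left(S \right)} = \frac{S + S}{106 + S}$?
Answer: $\frac{199517}{13508} \approx 14.77$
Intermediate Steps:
$w{\left(S \right)} = \frac{2 S}{106 + S}$
$\frac{14929 - -436}{-6771 + 631} - w{\left(-95 \right)} = \frac{14929 - -436}{-6771 + 631} - 2 \left(-95\right) \frac{1}{106 - 95} = \frac{14929 + \left(-20 + 456\right)}{-6140} - 2 \left(-95\right) \frac{1}{11} = \left(14929 + 436\right) \left(- \frac{1}{6140}\right) - 2 \left(-95\right) \frac{1}{11} = 15365 \left(- \frac{1}{6140}\right) - - \frac{190}{11} = - \frac{3073}{1228} + \frac{190}{11} = \frac{199517}{13508}$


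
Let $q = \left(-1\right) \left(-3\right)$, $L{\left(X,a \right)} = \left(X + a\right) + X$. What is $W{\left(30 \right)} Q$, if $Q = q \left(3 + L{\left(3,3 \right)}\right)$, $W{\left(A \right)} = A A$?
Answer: $32400$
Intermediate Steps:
$L{\left(X,a \right)} = a + 2 X$
$q = 3$
$W{\left(A \right)} = A^{2}$
$Q = 36$ ($Q = 3 \left(3 + \left(3 + 2 \cdot 3\right)\right) = 3 \left(3 + \left(3 + 6\right)\right) = 3 \left(3 + 9\right) = 3 \cdot 12 = 36$)
$W{\left(30 \right)} Q = 30^{2} \cdot 36 = 900 \cdot 36 = 32400$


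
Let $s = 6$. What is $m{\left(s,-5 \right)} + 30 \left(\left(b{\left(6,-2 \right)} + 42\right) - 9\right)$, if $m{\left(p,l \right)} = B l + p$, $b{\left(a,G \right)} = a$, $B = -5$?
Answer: $1201$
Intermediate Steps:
$m{\left(p,l \right)} = p - 5 l$ ($m{\left(p,l \right)} = - 5 l + p = p - 5 l$)
$m{\left(s,-5 \right)} + 30 \left(\left(b{\left(6,-2 \right)} + 42\right) - 9\right) = \left(6 - -25\right) + 30 \left(\left(6 + 42\right) - 9\right) = \left(6 + 25\right) + 30 \left(48 - 9\right) = 31 + 30 \cdot 39 = 31 + 1170 = 1201$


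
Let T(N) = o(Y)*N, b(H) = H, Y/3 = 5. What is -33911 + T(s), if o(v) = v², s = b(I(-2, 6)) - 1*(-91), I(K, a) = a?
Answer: -12086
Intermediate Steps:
Y = 15 (Y = 3*5 = 15)
s = 97 (s = 6 - 1*(-91) = 6 + 91 = 97)
T(N) = 225*N (T(N) = 15²*N = 225*N)
-33911 + T(s) = -33911 + 225*97 = -33911 + 21825 = -12086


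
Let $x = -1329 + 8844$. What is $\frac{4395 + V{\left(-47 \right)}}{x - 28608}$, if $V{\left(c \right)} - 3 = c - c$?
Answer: $- \frac{1466}{7031} \approx -0.20851$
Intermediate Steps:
$V{\left(c \right)} = 3$ ($V{\left(c \right)} = 3 + \left(c - c\right) = 3 + 0 = 3$)
$x = 7515$
$\frac{4395 + V{\left(-47 \right)}}{x - 28608} = \frac{4395 + 3}{7515 - 28608} = \frac{4398}{-21093} = 4398 \left(- \frac{1}{21093}\right) = - \frac{1466}{7031}$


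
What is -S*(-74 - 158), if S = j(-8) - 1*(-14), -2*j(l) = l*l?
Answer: -4176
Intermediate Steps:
j(l) = -l²/2 (j(l) = -l*l/2 = -l²/2)
S = -18 (S = -½*(-8)² - 1*(-14) = -½*64 + 14 = -32 + 14 = -18)
-S*(-74 - 158) = -(-18)*(-74 - 158) = -(-18)*(-232) = -1*4176 = -4176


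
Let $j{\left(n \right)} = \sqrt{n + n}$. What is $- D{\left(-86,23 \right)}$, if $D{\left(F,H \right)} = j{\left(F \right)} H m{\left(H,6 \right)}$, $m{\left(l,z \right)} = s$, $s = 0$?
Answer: $0$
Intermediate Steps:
$m{\left(l,z \right)} = 0$
$j{\left(n \right)} = \sqrt{2} \sqrt{n}$ ($j{\left(n \right)} = \sqrt{2 n} = \sqrt{2} \sqrt{n}$)
$D{\left(F,H \right)} = 0$ ($D{\left(F,H \right)} = \sqrt{2} \sqrt{F} H 0 = H \sqrt{2} \sqrt{F} 0 = 0$)
$- D{\left(-86,23 \right)} = \left(-1\right) 0 = 0$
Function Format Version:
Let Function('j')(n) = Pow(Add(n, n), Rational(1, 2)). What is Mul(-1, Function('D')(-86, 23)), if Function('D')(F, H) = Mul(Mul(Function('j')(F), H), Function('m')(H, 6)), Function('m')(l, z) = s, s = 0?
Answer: 0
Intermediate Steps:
Function('m')(l, z) = 0
Function('j')(n) = Mul(Pow(2, Rational(1, 2)), Pow(n, Rational(1, 2))) (Function('j')(n) = Pow(Mul(2, n), Rational(1, 2)) = Mul(Pow(2, Rational(1, 2)), Pow(n, Rational(1, 2))))
Function('D')(F, H) = 0 (Function('D')(F, H) = Mul(Mul(Mul(Pow(2, Rational(1, 2)), Pow(F, Rational(1, 2))), H), 0) = Mul(Mul(H, Pow(2, Rational(1, 2)), Pow(F, Rational(1, 2))), 0) = 0)
Mul(-1, Function('D')(-86, 23)) = Mul(-1, 0) = 0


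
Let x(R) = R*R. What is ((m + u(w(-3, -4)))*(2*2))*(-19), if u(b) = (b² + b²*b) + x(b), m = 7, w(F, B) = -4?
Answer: 1900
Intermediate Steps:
x(R) = R²
u(b) = b³ + 2*b² (u(b) = (b² + b²*b) + b² = (b² + b³) + b² = b³ + 2*b²)
((m + u(w(-3, -4)))*(2*2))*(-19) = ((7 + (-4)²*(2 - 4))*(2*2))*(-19) = ((7 + 16*(-2))*4)*(-19) = ((7 - 32)*4)*(-19) = -25*4*(-19) = -100*(-19) = 1900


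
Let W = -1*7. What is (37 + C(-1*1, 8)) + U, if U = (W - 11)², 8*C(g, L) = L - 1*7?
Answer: 2889/8 ≈ 361.13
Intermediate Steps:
W = -7
C(g, L) = -7/8 + L/8 (C(g, L) = (L - 1*7)/8 = (L - 7)/8 = (-7 + L)/8 = -7/8 + L/8)
U = 324 (U = (-7 - 11)² = (-18)² = 324)
(37 + C(-1*1, 8)) + U = (37 + (-7/8 + (⅛)*8)) + 324 = (37 + (-7/8 + 1)) + 324 = (37 + ⅛) + 324 = 297/8 + 324 = 2889/8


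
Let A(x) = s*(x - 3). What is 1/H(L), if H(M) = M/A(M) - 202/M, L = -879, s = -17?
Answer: 488138/83561 ≈ 5.8417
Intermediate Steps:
A(x) = 51 - 17*x (A(x) = -17*(x - 3) = -17*(-3 + x) = 51 - 17*x)
H(M) = -202/M + M/(51 - 17*M) (H(M) = M/(51 - 17*M) - 202/M = -202/M + M/(51 - 17*M))
1/H(L) = 1/((1/17)*(-10302 + (-879)² + 3434*(-879))/(-879*(3 - 1*(-879)))) = 1/((1/17)*(-1/879)*(-10302 + 772641 - 3018486)/(3 + 879)) = 1/((1/17)*(-1/879)*(-2256147)/882) = 1/((1/17)*(-1/879)*(1/882)*(-2256147)) = 1/(83561/488138) = 488138/83561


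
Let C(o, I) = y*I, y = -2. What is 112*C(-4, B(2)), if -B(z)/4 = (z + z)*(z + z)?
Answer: 14336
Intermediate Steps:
B(z) = -16*z² (B(z) = -4*(z + z)*(z + z) = -4*2*z*2*z = -16*z²)
C(o, I) = -2*I
112*C(-4, B(2)) = 112*(-(-32)*2²) = 112*(-(-32)*4) = 112*(-2*(-64)) = 112*128 = 14336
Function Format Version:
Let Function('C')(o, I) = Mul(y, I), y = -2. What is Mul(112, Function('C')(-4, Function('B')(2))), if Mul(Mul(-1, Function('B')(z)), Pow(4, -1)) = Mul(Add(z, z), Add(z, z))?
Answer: 14336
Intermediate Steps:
Function('B')(z) = Mul(-16, Pow(z, 2)) (Function('B')(z) = Mul(-4, Mul(Add(z, z), Add(z, z))) = Mul(-4, Mul(Mul(2, z), Mul(2, z))) = Mul(-4, Mul(4, Pow(z, 2))) = Mul(-16, Pow(z, 2)))
Function('C')(o, I) = Mul(-2, I)
Mul(112, Function('C')(-4, Function('B')(2))) = Mul(112, Mul(-2, Mul(-16, Pow(2, 2)))) = Mul(112, Mul(-2, Mul(-16, 4))) = Mul(112, Mul(-2, -64)) = Mul(112, 128) = 14336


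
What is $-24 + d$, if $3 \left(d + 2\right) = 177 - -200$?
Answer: $\frac{299}{3} \approx 99.667$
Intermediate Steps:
$d = \frac{371}{3}$ ($d = -2 + \frac{177 - -200}{3} = -2 + \frac{177 + 200}{3} = -2 + \frac{1}{3} \cdot 377 = -2 + \frac{377}{3} = \frac{371}{3} \approx 123.67$)
$-24 + d = -24 + \frac{371}{3} = \frac{299}{3}$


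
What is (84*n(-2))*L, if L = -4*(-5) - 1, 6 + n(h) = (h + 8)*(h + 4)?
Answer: 9576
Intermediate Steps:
n(h) = -6 + (4 + h)*(8 + h) (n(h) = -6 + (h + 8)*(h + 4) = -6 + (8 + h)*(4 + h) = -6 + (4 + h)*(8 + h))
L = 19 (L = 20 - 1 = 19)
(84*n(-2))*L = (84*(26 + (-2)**2 + 12*(-2)))*19 = (84*(26 + 4 - 24))*19 = (84*6)*19 = 504*19 = 9576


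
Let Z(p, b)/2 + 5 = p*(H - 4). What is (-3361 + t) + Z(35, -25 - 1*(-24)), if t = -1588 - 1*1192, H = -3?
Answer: -6641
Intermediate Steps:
t = -2780 (t = -1588 - 1192 = -2780)
Z(p, b) = -10 - 14*p (Z(p, b) = -10 + 2*(p*(-3 - 4)) = -10 + 2*(p*(-7)) = -10 + 2*(-7*p) = -10 - 14*p)
(-3361 + t) + Z(35, -25 - 1*(-24)) = (-3361 - 2780) + (-10 - 14*35) = -6141 + (-10 - 490) = -6141 - 500 = -6641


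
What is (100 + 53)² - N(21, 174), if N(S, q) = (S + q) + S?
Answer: 23193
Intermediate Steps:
N(S, q) = q + 2*S
(100 + 53)² - N(21, 174) = (100 + 53)² - (174 + 2*21) = 153² - (174 + 42) = 23409 - 1*216 = 23409 - 216 = 23193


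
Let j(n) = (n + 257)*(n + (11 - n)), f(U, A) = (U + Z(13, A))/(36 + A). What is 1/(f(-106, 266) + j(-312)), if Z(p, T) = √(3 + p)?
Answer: -151/91406 ≈ -0.0016520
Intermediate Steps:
f(U, A) = (4 + U)/(36 + A) (f(U, A) = (U + √(3 + 13))/(36 + A) = (U + √16)/(36 + A) = (U + 4)/(36 + A) = (4 + U)/(36 + A))
j(n) = 2827 + 11*n (j(n) = (257 + n)*11 = 2827 + 11*n)
1/(f(-106, 266) + j(-312)) = 1/((4 - 106)/(36 + 266) + (2827 + 11*(-312))) = 1/(-102/302 + (2827 - 3432)) = 1/((1/302)*(-102) - 605) = 1/(-51/151 - 605) = 1/(-91406/151) = -151/91406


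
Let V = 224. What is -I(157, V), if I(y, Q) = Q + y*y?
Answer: -24873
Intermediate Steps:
I(y, Q) = Q + y²
-I(157, V) = -(224 + 157²) = -(224 + 24649) = -1*24873 = -24873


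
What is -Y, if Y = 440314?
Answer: -440314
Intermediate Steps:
-Y = -1*440314 = -440314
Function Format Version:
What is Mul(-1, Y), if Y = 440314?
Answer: -440314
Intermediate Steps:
Mul(-1, Y) = Mul(-1, 440314) = -440314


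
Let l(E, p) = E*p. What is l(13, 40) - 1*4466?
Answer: -3946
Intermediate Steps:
l(13, 40) - 1*4466 = 13*40 - 1*4466 = 520 - 4466 = -3946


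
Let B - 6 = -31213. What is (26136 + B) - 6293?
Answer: -11364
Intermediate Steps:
B = -31207 (B = 6 - 31213 = -31207)
(26136 + B) - 6293 = (26136 - 31207) - 6293 = -5071 - 6293 = -11364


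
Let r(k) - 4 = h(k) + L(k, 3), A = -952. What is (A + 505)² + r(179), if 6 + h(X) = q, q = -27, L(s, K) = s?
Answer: 199959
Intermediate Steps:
h(X) = -33 (h(X) = -6 - 27 = -33)
r(k) = -29 + k (r(k) = 4 + (-33 + k) = -29 + k)
(A + 505)² + r(179) = (-952 + 505)² + (-29 + 179) = (-447)² + 150 = 199809 + 150 = 199959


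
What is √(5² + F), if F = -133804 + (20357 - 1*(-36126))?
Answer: 4*I*√4831 ≈ 278.02*I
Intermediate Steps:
F = -77321 (F = -133804 + (20357 + 36126) = -133804 + 56483 = -77321)
√(5² + F) = √(5² - 77321) = √(25 - 77321) = √(-77296) = 4*I*√4831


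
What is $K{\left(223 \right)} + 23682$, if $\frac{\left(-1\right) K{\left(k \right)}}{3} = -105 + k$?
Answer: $23328$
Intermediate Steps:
$K{\left(k \right)} = 315 - 3 k$ ($K{\left(k \right)} = - 3 \left(-105 + k\right) = 315 - 3 k$)
$K{\left(223 \right)} + 23682 = \left(315 - 669\right) + 23682 = -354 + 23682 = 23328$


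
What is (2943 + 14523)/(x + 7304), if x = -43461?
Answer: -17466/36157 ≈ -0.48306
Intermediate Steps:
(2943 + 14523)/(x + 7304) = (2943 + 14523)/(-43461 + 7304) = 17466/(-36157) = 17466*(-1/36157) = -17466/36157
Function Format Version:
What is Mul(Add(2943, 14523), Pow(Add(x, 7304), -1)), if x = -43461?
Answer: Rational(-17466, 36157) ≈ -0.48306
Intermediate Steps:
Mul(Add(2943, 14523), Pow(Add(x, 7304), -1)) = Mul(Add(2943, 14523), Pow(Add(-43461, 7304), -1)) = Mul(17466, Pow(-36157, -1)) = Mul(17466, Rational(-1, 36157)) = Rational(-17466, 36157)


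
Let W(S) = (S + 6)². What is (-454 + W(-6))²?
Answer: 206116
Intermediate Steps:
W(S) = (6 + S)²
(-454 + W(-6))² = (-454 + (6 - 6)²)² = (-454 + 0²)² = (-454 + 0)² = (-454)² = 206116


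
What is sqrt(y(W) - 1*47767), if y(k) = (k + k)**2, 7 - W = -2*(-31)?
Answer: 3*I*sqrt(3963) ≈ 188.86*I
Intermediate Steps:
W = -55 (W = 7 - (-2)*(-31) = 7 - 1*62 = 7 - 62 = -55)
y(k) = 4*k**2 (y(k) = (2*k)**2 = 4*k**2)
sqrt(y(W) - 1*47767) = sqrt(4*(-55)**2 - 1*47767) = sqrt(4*3025 - 47767) = sqrt(12100 - 47767) = sqrt(-35667) = 3*I*sqrt(3963)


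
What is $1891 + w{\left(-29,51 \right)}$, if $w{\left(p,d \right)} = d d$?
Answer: $4492$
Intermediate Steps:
$w{\left(p,d \right)} = d^{2}$
$1891 + w{\left(-29,51 \right)} = 1891 + 51^{2} = 1891 + 2601 = 4492$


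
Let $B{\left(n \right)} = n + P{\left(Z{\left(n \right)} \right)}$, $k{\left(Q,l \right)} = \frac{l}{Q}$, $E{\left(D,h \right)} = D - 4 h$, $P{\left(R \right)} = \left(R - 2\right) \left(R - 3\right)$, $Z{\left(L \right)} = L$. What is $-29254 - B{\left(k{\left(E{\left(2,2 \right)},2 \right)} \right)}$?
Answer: $- \frac{263353}{9} \approx -29261.0$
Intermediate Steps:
$P{\left(R \right)} = \left(-3 + R\right) \left(-2 + R\right)$ ($P{\left(R \right)} = \left(-2 + R\right) \left(-3 + R\right) = \left(-3 + R\right) \left(-2 + R\right)$)
$B{\left(n \right)} = 6 + n^{2} - 4 n$ ($B{\left(n \right)} = n + \left(6 + n^{2} - 5 n\right) = 6 + n^{2} - 4 n$)
$-29254 - B{\left(k{\left(E{\left(2,2 \right)},2 \right)} \right)} = -29254 - \left(6 + \left(\frac{2}{2 - 8}\right)^{2} - 4 \frac{2}{2 - 8}\right) = -29254 - \left(6 + \left(\frac{2}{-6}\right)^{2} - 4 \frac{2}{-6}\right) = -29254 - \left(6 + \left(2 \left(- \frac{1}{6}\right)\right)^{2} - 4 \cdot 2 \left(- \frac{1}{6}\right)\right) = -29254 - \left(6 + \left(- \frac{1}{3}\right)^{2} - - \frac{4}{3}\right) = -29254 - \left(6 + \frac{1}{9} + \frac{4}{3}\right) = -29254 - \frac{67}{9} = - \frac{263353}{9}$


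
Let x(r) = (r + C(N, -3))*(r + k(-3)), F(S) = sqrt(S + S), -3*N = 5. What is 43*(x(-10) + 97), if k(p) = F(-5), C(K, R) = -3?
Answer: 9761 - 559*I*sqrt(10) ≈ 9761.0 - 1767.7*I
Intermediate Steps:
N = -5/3 (N = -1/3*5 = -5/3 ≈ -1.6667)
F(S) = sqrt(2)*sqrt(S) (F(S) = sqrt(2*S) = sqrt(2)*sqrt(S))
k(p) = I*sqrt(10) (k(p) = sqrt(2)*sqrt(-5) = sqrt(2)*(I*sqrt(5)) = I*sqrt(10))
x(r) = (-3 + r)*(r + I*sqrt(10)) (x(r) = (r - 3)*(r + I*sqrt(10)) = (-3 + r)*(r + I*sqrt(10)))
43*(x(-10) + 97) = 43*(((-10)**2 - 3*(-10) - 3*I*sqrt(10) + I*(-10)*sqrt(10)) + 97) = 43*((100 + 30 - 3*I*sqrt(10) - 10*I*sqrt(10)) + 97) = 43*((130 - 13*I*sqrt(10)) + 97) = 43*(227 - 13*I*sqrt(10)) = 9761 - 559*I*sqrt(10)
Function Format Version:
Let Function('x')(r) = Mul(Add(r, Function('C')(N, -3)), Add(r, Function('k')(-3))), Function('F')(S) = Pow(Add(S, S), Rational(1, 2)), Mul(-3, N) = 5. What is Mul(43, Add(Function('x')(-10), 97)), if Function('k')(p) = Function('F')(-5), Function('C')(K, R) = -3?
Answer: Add(9761, Mul(-559, I, Pow(10, Rational(1, 2)))) ≈ Add(9761.0, Mul(-1767.7, I))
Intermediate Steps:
N = Rational(-5, 3) (N = Mul(Rational(-1, 3), 5) = Rational(-5, 3) ≈ -1.6667)
Function('F')(S) = Mul(Pow(2, Rational(1, 2)), Pow(S, Rational(1, 2))) (Function('F')(S) = Pow(Mul(2, S), Rational(1, 2)) = Mul(Pow(2, Rational(1, 2)), Pow(S, Rational(1, 2))))
Function('k')(p) = Mul(I, Pow(10, Rational(1, 2))) (Function('k')(p) = Mul(Pow(2, Rational(1, 2)), Pow(-5, Rational(1, 2))) = Mul(Pow(2, Rational(1, 2)), Mul(I, Pow(5, Rational(1, 2)))) = Mul(I, Pow(10, Rational(1, 2))))
Function('x')(r) = Mul(Add(-3, r), Add(r, Mul(I, Pow(10, Rational(1, 2))))) (Function('x')(r) = Mul(Add(r, -3), Add(r, Mul(I, Pow(10, Rational(1, 2))))) = Mul(Add(-3, r), Add(r, Mul(I, Pow(10, Rational(1, 2))))))
Mul(43, Add(Function('x')(-10), 97)) = Mul(43, Add(Add(Pow(-10, 2), Mul(-3, -10), Mul(-3, I, Pow(10, Rational(1, 2))), Mul(I, -10, Pow(10, Rational(1, 2)))), 97)) = Mul(43, Add(Add(100, 30, Mul(-3, I, Pow(10, Rational(1, 2))), Mul(-10, I, Pow(10, Rational(1, 2)))), 97)) = Mul(43, Add(Add(130, Mul(-13, I, Pow(10, Rational(1, 2)))), 97)) = Mul(43, Add(227, Mul(-13, I, Pow(10, Rational(1, 2))))) = Add(9761, Mul(-559, I, Pow(10, Rational(1, 2))))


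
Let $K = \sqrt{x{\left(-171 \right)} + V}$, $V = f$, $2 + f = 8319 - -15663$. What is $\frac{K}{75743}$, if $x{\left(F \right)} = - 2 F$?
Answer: $\frac{\sqrt{24322}}{75743} \approx 0.002059$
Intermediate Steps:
$f = 23980$ ($f = -2 + \left(8319 - -15663\right) = -2 + \left(8319 + 15663\right) = -2 + 23982 = 23980$)
$V = 23980$
$K = \sqrt{24322}$ ($K = \sqrt{\left(-2\right) \left(-171\right) + 23980} = \sqrt{342 + 23980} = \sqrt{24322} \approx 155.96$)
$\frac{K}{75743} = \frac{\sqrt{24322}}{75743}$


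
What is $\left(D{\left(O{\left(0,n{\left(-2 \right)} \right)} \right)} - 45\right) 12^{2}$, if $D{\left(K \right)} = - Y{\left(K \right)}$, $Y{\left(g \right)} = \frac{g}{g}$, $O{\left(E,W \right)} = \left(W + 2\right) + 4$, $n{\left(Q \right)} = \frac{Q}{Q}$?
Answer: $-6624$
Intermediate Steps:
$n{\left(Q \right)} = 1$
$O{\left(E,W \right)} = 6 + W$ ($O{\left(E,W \right)} = \left(2 + W\right) + 4 = 6 + W$)
$Y{\left(g \right)} = 1$
$D{\left(K \right)} = -1$ ($D{\left(K \right)} = \left(-1\right) 1 = -1$)
$\left(D{\left(O{\left(0,n{\left(-2 \right)} \right)} \right)} - 45\right) 12^{2} = \left(-1 - 45\right) 12^{2} = \left(-46\right) 144 = -6624$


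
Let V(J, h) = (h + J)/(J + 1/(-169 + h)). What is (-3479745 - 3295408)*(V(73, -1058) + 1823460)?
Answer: -221311868163545313/17914 ≈ -1.2354e+13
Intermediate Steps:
V(J, h) = (J + h)/(J + 1/(-169 + h))
(-3479745 - 3295408)*(V(73, -1058) + 1823460) = (-3479745 - 3295408)*(((-1058)² - 169*73 - 169*(-1058) + 73*(-1058))/(1 - 169*73 + 73*(-1058)) + 1823460) = -6775153*((1119364 - 12337 + 178802 - 77234)/(1 - 12337 - 77234) + 1823460) = -6775153*(1208595/(-89570) + 1823460) = -6775153*(-1/89570*1208595 + 1823460) = -6775153*(-241719/17914 + 1823460) = -6775153*32665220721/17914 = -221311868163545313/17914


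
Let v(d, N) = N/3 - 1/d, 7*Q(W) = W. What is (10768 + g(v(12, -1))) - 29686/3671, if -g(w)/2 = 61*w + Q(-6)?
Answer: 1667086861/154182 ≈ 10812.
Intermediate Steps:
Q(W) = W/7
v(d, N) = -1/d + N/3 (v(d, N) = N*(1/3) - 1/d = N/3 - 1/d = -1/d + N/3)
g(w) = 12/7 - 122*w (g(w) = -2*(61*w + (1/7)*(-6)) = -2*(61*w - 6/7) = -2*(-6/7 + 61*w) = 12/7 - 122*w)
(10768 + g(v(12, -1))) - 29686/3671 = (10768 + (12/7 - 122*(-1/12 + (1/3)*(-1)))) - 29686/3671 = (10768 + (12/7 - 122*(-1*1/12 - 1/3))) - 29686*1/3671 = (10768 + (12/7 - 122*(-1/12 - 1/3))) - 29686/3671 = (10768 + (12/7 - 122*(-5/12))) - 29686/3671 = (10768 + (12/7 + 305/6)) - 29686/3671 = (10768 + 2207/42) - 29686/3671 = 454463/42 - 29686/3671 = 1667086861/154182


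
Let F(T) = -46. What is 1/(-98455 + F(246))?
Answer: -1/98501 ≈ -1.0152e-5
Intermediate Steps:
1/(-98455 + F(246)) = 1/(-98455 - 46) = 1/(-98501) = -1/98501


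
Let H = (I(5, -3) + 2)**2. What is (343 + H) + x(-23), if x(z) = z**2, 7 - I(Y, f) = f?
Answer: 1016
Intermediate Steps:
I(Y, f) = 7 - f
H = 144 (H = ((7 - 1*(-3)) + 2)**2 = ((7 + 3) + 2)**2 = (10 + 2)**2 = 12**2 = 144)
(343 + H) + x(-23) = (343 + 144) + (-23)**2 = 487 + 529 = 1016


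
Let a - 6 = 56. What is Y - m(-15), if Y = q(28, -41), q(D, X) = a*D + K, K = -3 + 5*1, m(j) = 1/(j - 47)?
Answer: 107757/62 ≈ 1738.0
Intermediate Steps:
a = 62 (a = 6 + 56 = 62)
m(j) = 1/(-47 + j)
K = 2 (K = -3 + 5 = 2)
q(D, X) = 2 + 62*D (q(D, X) = 62*D + 2 = 2 + 62*D)
Y = 1738 (Y = 2 + 62*28 = 2 + 1736 = 1738)
Y - m(-15) = 1738 - 1/(-47 - 15) = 1738 - 1/(-62) = 1738 - 1*(-1/62) = 1738 + 1/62 = 107757/62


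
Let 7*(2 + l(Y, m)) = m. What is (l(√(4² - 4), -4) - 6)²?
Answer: 3600/49 ≈ 73.469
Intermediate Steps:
l(Y, m) = -2 + m/7
(l(√(4² - 4), -4) - 6)² = ((-2 + (⅐)*(-4)) - 6)² = ((-2 - 4/7) - 6)² = (-18/7 - 6)² = (-60/7)² = 3600/49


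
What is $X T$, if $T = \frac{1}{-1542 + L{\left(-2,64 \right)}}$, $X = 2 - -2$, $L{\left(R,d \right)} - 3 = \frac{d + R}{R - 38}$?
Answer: $- \frac{80}{30811} \approx -0.0025965$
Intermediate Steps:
$L{\left(R,d \right)} = 3 + \frac{R + d}{-38 + R}$ ($L{\left(R,d \right)} = 3 + \frac{d + R}{R - 38} = 3 + \frac{R + d}{-38 + R}$)
$X = 4$ ($X = 2 + 2 = 4$)
$T = - \frac{20}{30811}$ ($T = \frac{1}{-1542 + \frac{-114 + 64 + 4 \left(-2\right)}{-38 - 2}} = \frac{1}{-1542 + \frac{-114 + 64 - 8}{-40}} = \frac{1}{-1542 - - \frac{29}{20}} = \frac{1}{-1542 + \frac{29}{20}} = \frac{1}{- \frac{30811}{20}} = - \frac{20}{30811} \approx -0.00064912$)
$X T = 4 \left(- \frac{20}{30811}\right) = - \frac{80}{30811}$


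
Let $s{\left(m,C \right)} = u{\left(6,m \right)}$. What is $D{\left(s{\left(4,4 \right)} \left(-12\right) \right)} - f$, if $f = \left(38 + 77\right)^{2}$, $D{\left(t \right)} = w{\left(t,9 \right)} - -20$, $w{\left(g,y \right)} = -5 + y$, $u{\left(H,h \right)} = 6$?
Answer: $-13201$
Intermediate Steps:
$s{\left(m,C \right)} = 6$
$D{\left(t \right)} = 24$ ($D{\left(t \right)} = \left(-5 + 9\right) - -20 = 4 + 20 = 24$)
$f = 13225$ ($f = 115^{2} = 13225$)
$D{\left(s{\left(4,4 \right)} \left(-12\right) \right)} - f = 24 - 13225 = -13201$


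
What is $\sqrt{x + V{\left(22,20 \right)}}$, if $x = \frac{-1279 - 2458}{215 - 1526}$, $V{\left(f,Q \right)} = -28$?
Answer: $\frac{i \sqrt{43224981}}{1311} \approx 5.0149 i$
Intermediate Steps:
$x = \frac{3737}{1311}$ ($x = - \frac{3737}{-1311} = \left(-3737\right) \left(- \frac{1}{1311}\right) = \frac{3737}{1311} \approx 2.8505$)
$\sqrt{x + V{\left(22,20 \right)}} = \sqrt{\frac{3737}{1311} - 28} = \sqrt{- \frac{32971}{1311}} = \frac{i \sqrt{43224981}}{1311}$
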